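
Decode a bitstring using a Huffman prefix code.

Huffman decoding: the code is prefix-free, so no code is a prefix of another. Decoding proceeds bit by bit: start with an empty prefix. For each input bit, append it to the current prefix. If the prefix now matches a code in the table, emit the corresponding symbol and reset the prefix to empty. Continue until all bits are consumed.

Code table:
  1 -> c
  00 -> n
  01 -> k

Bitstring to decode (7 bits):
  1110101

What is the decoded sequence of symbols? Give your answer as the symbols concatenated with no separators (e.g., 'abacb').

Bit 0: prefix='1' -> emit 'c', reset
Bit 1: prefix='1' -> emit 'c', reset
Bit 2: prefix='1' -> emit 'c', reset
Bit 3: prefix='0' (no match yet)
Bit 4: prefix='01' -> emit 'k', reset
Bit 5: prefix='0' (no match yet)
Bit 6: prefix='01' -> emit 'k', reset

Answer: ccckk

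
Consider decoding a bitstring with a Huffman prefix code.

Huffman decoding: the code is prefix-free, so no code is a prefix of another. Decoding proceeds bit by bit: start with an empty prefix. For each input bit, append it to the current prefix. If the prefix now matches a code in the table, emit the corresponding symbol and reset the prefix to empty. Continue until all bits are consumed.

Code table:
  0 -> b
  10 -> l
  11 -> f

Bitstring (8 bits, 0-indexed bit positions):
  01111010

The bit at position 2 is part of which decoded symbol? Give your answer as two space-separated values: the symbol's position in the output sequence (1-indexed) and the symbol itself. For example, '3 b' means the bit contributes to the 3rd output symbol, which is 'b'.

Bit 0: prefix='0' -> emit 'b', reset
Bit 1: prefix='1' (no match yet)
Bit 2: prefix='11' -> emit 'f', reset
Bit 3: prefix='1' (no match yet)
Bit 4: prefix='11' -> emit 'f', reset
Bit 5: prefix='0' -> emit 'b', reset
Bit 6: prefix='1' (no match yet)

Answer: 2 f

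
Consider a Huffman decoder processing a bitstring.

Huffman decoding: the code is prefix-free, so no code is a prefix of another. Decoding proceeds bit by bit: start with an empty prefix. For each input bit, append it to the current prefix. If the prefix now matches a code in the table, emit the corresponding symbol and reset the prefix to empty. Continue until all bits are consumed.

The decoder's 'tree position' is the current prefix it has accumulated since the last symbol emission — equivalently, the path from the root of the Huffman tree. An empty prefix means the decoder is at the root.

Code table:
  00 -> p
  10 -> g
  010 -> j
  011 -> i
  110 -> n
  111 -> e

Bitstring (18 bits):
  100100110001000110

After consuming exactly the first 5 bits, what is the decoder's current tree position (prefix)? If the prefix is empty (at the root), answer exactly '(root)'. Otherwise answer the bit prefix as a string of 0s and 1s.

Bit 0: prefix='1' (no match yet)
Bit 1: prefix='10' -> emit 'g', reset
Bit 2: prefix='0' (no match yet)
Bit 3: prefix='01' (no match yet)
Bit 4: prefix='010' -> emit 'j', reset

Answer: (root)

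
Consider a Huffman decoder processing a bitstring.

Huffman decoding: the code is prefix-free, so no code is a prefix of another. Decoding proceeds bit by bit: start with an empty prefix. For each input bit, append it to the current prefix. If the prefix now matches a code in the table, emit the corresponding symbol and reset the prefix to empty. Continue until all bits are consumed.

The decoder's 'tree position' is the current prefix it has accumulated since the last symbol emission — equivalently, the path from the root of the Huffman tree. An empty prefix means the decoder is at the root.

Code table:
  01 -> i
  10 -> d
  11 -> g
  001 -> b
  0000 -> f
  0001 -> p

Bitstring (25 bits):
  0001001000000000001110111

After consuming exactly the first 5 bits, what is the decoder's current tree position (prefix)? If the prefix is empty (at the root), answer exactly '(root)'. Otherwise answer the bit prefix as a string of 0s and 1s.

Answer: 0

Derivation:
Bit 0: prefix='0' (no match yet)
Bit 1: prefix='00' (no match yet)
Bit 2: prefix='000' (no match yet)
Bit 3: prefix='0001' -> emit 'p', reset
Bit 4: prefix='0' (no match yet)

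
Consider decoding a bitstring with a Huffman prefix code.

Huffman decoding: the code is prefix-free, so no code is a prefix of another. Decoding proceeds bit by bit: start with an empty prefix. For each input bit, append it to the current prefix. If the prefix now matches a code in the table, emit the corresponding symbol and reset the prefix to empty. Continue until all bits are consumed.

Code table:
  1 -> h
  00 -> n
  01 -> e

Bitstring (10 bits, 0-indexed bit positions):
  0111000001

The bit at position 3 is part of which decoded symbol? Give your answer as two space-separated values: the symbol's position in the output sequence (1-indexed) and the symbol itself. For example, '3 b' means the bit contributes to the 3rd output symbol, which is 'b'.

Bit 0: prefix='0' (no match yet)
Bit 1: prefix='01' -> emit 'e', reset
Bit 2: prefix='1' -> emit 'h', reset
Bit 3: prefix='1' -> emit 'h', reset
Bit 4: prefix='0' (no match yet)
Bit 5: prefix='00' -> emit 'n', reset
Bit 6: prefix='0' (no match yet)
Bit 7: prefix='00' -> emit 'n', reset

Answer: 3 h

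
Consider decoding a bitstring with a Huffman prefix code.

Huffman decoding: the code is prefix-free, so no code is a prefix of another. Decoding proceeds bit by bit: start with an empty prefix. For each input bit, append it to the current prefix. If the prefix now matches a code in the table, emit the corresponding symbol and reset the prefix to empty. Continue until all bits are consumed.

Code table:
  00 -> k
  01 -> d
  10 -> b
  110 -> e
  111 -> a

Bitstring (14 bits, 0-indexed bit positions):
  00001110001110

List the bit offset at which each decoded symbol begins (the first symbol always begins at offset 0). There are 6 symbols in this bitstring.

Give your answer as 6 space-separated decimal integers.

Bit 0: prefix='0' (no match yet)
Bit 1: prefix='00' -> emit 'k', reset
Bit 2: prefix='0' (no match yet)
Bit 3: prefix='00' -> emit 'k', reset
Bit 4: prefix='1' (no match yet)
Bit 5: prefix='11' (no match yet)
Bit 6: prefix='111' -> emit 'a', reset
Bit 7: prefix='0' (no match yet)
Bit 8: prefix='00' -> emit 'k', reset
Bit 9: prefix='0' (no match yet)
Bit 10: prefix='01' -> emit 'd', reset
Bit 11: prefix='1' (no match yet)
Bit 12: prefix='11' (no match yet)
Bit 13: prefix='110' -> emit 'e', reset

Answer: 0 2 4 7 9 11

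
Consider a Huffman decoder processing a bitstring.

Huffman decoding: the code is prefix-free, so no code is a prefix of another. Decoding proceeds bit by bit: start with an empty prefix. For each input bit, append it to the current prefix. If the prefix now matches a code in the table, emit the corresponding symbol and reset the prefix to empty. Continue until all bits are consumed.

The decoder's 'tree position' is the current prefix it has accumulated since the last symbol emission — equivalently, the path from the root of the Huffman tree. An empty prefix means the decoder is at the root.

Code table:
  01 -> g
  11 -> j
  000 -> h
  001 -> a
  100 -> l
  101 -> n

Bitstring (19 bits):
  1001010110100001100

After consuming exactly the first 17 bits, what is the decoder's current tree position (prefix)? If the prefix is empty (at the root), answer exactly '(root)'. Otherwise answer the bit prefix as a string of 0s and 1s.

Bit 0: prefix='1' (no match yet)
Bit 1: prefix='10' (no match yet)
Bit 2: prefix='100' -> emit 'l', reset
Bit 3: prefix='1' (no match yet)
Bit 4: prefix='10' (no match yet)
Bit 5: prefix='101' -> emit 'n', reset
Bit 6: prefix='0' (no match yet)
Bit 7: prefix='01' -> emit 'g', reset
Bit 8: prefix='1' (no match yet)
Bit 9: prefix='10' (no match yet)
Bit 10: prefix='101' -> emit 'n', reset
Bit 11: prefix='0' (no match yet)
Bit 12: prefix='00' (no match yet)
Bit 13: prefix='000' -> emit 'h', reset
Bit 14: prefix='0' (no match yet)
Bit 15: prefix='01' -> emit 'g', reset
Bit 16: prefix='1' (no match yet)

Answer: 1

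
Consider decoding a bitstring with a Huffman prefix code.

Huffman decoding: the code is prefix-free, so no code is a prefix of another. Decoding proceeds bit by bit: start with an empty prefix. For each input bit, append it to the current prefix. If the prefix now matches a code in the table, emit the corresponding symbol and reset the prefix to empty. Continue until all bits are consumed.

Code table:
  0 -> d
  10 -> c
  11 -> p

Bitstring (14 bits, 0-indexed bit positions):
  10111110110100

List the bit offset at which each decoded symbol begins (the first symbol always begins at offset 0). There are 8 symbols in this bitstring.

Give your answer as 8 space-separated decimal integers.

Bit 0: prefix='1' (no match yet)
Bit 1: prefix='10' -> emit 'c', reset
Bit 2: prefix='1' (no match yet)
Bit 3: prefix='11' -> emit 'p', reset
Bit 4: prefix='1' (no match yet)
Bit 5: prefix='11' -> emit 'p', reset
Bit 6: prefix='1' (no match yet)
Bit 7: prefix='10' -> emit 'c', reset
Bit 8: prefix='1' (no match yet)
Bit 9: prefix='11' -> emit 'p', reset
Bit 10: prefix='0' -> emit 'd', reset
Bit 11: prefix='1' (no match yet)
Bit 12: prefix='10' -> emit 'c', reset
Bit 13: prefix='0' -> emit 'd', reset

Answer: 0 2 4 6 8 10 11 13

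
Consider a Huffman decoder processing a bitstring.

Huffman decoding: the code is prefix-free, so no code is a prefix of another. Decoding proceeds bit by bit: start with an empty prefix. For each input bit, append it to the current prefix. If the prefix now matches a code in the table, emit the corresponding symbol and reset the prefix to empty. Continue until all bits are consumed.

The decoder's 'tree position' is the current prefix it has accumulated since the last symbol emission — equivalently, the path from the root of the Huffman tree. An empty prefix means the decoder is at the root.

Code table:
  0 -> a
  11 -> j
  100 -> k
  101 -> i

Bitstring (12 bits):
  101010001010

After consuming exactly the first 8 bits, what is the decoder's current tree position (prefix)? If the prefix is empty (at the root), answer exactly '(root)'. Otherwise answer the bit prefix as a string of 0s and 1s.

Bit 0: prefix='1' (no match yet)
Bit 1: prefix='10' (no match yet)
Bit 2: prefix='101' -> emit 'i', reset
Bit 3: prefix='0' -> emit 'a', reset
Bit 4: prefix='1' (no match yet)
Bit 5: prefix='10' (no match yet)
Bit 6: prefix='100' -> emit 'k', reset
Bit 7: prefix='0' -> emit 'a', reset

Answer: (root)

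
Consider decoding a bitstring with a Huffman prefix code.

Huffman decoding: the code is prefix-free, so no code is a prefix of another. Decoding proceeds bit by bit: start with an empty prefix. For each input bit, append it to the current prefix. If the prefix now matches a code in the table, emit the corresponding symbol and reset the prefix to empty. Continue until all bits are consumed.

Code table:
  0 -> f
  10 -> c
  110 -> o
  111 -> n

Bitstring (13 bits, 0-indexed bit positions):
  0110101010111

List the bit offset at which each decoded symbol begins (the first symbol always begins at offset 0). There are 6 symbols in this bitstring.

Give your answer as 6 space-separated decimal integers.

Answer: 0 1 4 6 8 10

Derivation:
Bit 0: prefix='0' -> emit 'f', reset
Bit 1: prefix='1' (no match yet)
Bit 2: prefix='11' (no match yet)
Bit 3: prefix='110' -> emit 'o', reset
Bit 4: prefix='1' (no match yet)
Bit 5: prefix='10' -> emit 'c', reset
Bit 6: prefix='1' (no match yet)
Bit 7: prefix='10' -> emit 'c', reset
Bit 8: prefix='1' (no match yet)
Bit 9: prefix='10' -> emit 'c', reset
Bit 10: prefix='1' (no match yet)
Bit 11: prefix='11' (no match yet)
Bit 12: prefix='111' -> emit 'n', reset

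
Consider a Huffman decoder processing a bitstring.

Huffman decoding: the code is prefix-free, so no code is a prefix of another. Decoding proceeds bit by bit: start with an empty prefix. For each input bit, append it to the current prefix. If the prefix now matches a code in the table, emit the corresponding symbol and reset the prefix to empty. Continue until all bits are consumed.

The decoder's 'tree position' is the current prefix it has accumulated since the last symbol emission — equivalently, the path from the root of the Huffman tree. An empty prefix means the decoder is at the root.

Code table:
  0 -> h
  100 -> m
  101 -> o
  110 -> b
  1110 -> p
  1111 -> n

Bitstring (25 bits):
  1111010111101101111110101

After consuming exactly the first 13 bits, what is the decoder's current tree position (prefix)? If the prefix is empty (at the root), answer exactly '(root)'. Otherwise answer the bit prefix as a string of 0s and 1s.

Answer: 1

Derivation:
Bit 0: prefix='1' (no match yet)
Bit 1: prefix='11' (no match yet)
Bit 2: prefix='111' (no match yet)
Bit 3: prefix='1111' -> emit 'n', reset
Bit 4: prefix='0' -> emit 'h', reset
Bit 5: prefix='1' (no match yet)
Bit 6: prefix='10' (no match yet)
Bit 7: prefix='101' -> emit 'o', reset
Bit 8: prefix='1' (no match yet)
Bit 9: prefix='11' (no match yet)
Bit 10: prefix='111' (no match yet)
Bit 11: prefix='1110' -> emit 'p', reset
Bit 12: prefix='1' (no match yet)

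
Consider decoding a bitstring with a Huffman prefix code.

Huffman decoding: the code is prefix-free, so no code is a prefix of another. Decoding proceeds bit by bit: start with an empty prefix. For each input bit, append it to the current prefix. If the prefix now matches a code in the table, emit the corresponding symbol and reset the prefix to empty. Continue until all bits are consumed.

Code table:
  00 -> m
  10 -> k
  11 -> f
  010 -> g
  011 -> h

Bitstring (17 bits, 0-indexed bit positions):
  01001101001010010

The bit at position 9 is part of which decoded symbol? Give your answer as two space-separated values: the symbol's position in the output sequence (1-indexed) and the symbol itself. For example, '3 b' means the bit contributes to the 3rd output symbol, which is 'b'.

Answer: 4 g

Derivation:
Bit 0: prefix='0' (no match yet)
Bit 1: prefix='01' (no match yet)
Bit 2: prefix='010' -> emit 'g', reset
Bit 3: prefix='0' (no match yet)
Bit 4: prefix='01' (no match yet)
Bit 5: prefix='011' -> emit 'h', reset
Bit 6: prefix='0' (no match yet)
Bit 7: prefix='01' (no match yet)
Bit 8: prefix='010' -> emit 'g', reset
Bit 9: prefix='0' (no match yet)
Bit 10: prefix='01' (no match yet)
Bit 11: prefix='010' -> emit 'g', reset
Bit 12: prefix='1' (no match yet)
Bit 13: prefix='10' -> emit 'k', reset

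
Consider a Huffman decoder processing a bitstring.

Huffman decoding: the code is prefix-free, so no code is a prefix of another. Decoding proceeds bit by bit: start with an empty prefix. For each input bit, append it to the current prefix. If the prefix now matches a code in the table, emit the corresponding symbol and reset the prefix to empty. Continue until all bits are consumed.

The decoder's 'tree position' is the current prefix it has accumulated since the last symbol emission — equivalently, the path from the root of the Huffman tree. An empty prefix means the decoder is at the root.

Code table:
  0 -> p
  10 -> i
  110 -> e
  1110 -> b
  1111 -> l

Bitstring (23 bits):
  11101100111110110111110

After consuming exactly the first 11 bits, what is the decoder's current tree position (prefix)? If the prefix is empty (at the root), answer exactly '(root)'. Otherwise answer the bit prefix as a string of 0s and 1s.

Bit 0: prefix='1' (no match yet)
Bit 1: prefix='11' (no match yet)
Bit 2: prefix='111' (no match yet)
Bit 3: prefix='1110' -> emit 'b', reset
Bit 4: prefix='1' (no match yet)
Bit 5: prefix='11' (no match yet)
Bit 6: prefix='110' -> emit 'e', reset
Bit 7: prefix='0' -> emit 'p', reset
Bit 8: prefix='1' (no match yet)
Bit 9: prefix='11' (no match yet)
Bit 10: prefix='111' (no match yet)

Answer: 111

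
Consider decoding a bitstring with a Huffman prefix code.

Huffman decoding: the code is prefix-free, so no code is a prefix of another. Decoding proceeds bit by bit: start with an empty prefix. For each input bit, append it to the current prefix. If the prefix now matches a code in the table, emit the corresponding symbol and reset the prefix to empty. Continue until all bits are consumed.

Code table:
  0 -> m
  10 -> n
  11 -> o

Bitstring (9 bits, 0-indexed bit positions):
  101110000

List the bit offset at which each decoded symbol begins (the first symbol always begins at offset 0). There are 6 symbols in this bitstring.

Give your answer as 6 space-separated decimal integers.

Answer: 0 2 4 6 7 8

Derivation:
Bit 0: prefix='1' (no match yet)
Bit 1: prefix='10' -> emit 'n', reset
Bit 2: prefix='1' (no match yet)
Bit 3: prefix='11' -> emit 'o', reset
Bit 4: prefix='1' (no match yet)
Bit 5: prefix='10' -> emit 'n', reset
Bit 6: prefix='0' -> emit 'm', reset
Bit 7: prefix='0' -> emit 'm', reset
Bit 8: prefix='0' -> emit 'm', reset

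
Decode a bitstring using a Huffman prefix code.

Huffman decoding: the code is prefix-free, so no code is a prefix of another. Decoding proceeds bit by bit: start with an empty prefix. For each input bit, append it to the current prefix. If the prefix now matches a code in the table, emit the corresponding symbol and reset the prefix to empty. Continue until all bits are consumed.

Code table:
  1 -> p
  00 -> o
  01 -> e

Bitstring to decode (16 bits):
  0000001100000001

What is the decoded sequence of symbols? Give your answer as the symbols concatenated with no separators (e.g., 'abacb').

Bit 0: prefix='0' (no match yet)
Bit 1: prefix='00' -> emit 'o', reset
Bit 2: prefix='0' (no match yet)
Bit 3: prefix='00' -> emit 'o', reset
Bit 4: prefix='0' (no match yet)
Bit 5: prefix='00' -> emit 'o', reset
Bit 6: prefix='1' -> emit 'p', reset
Bit 7: prefix='1' -> emit 'p', reset
Bit 8: prefix='0' (no match yet)
Bit 9: prefix='00' -> emit 'o', reset
Bit 10: prefix='0' (no match yet)
Bit 11: prefix='00' -> emit 'o', reset
Bit 12: prefix='0' (no match yet)
Bit 13: prefix='00' -> emit 'o', reset
Bit 14: prefix='0' (no match yet)
Bit 15: prefix='01' -> emit 'e', reset

Answer: oooppoooe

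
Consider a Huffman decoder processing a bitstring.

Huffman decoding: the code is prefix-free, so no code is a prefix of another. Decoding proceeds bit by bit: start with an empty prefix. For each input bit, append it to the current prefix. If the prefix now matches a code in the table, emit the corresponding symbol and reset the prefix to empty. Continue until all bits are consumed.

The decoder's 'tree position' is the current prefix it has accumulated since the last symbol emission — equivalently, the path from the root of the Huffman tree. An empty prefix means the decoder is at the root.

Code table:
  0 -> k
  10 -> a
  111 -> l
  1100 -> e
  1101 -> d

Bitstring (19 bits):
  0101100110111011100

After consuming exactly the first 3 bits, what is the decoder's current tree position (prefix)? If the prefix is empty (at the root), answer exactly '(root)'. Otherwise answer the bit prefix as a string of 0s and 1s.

Bit 0: prefix='0' -> emit 'k', reset
Bit 1: prefix='1' (no match yet)
Bit 2: prefix='10' -> emit 'a', reset

Answer: (root)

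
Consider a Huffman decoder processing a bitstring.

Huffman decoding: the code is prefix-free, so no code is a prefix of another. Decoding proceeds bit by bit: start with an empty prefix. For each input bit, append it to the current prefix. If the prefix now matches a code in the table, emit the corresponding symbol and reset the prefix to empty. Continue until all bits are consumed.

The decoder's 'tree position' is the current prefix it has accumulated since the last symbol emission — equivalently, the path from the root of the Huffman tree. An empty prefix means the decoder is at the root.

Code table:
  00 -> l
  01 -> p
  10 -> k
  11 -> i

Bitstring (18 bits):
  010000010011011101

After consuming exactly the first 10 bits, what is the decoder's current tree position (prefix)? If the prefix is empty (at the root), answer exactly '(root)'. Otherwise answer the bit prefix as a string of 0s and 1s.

Bit 0: prefix='0' (no match yet)
Bit 1: prefix='01' -> emit 'p', reset
Bit 2: prefix='0' (no match yet)
Bit 3: prefix='00' -> emit 'l', reset
Bit 4: prefix='0' (no match yet)
Bit 5: prefix='00' -> emit 'l', reset
Bit 6: prefix='0' (no match yet)
Bit 7: prefix='01' -> emit 'p', reset
Bit 8: prefix='0' (no match yet)
Bit 9: prefix='00' -> emit 'l', reset

Answer: (root)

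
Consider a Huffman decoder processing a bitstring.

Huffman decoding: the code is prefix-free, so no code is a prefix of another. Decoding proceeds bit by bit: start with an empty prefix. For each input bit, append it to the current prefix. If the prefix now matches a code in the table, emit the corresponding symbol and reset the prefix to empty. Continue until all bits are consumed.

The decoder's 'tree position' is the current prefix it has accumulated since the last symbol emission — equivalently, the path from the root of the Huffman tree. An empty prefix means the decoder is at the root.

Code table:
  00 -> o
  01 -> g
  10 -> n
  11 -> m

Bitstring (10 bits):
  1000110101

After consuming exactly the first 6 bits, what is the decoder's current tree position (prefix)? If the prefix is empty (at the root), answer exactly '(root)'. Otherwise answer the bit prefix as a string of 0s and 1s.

Bit 0: prefix='1' (no match yet)
Bit 1: prefix='10' -> emit 'n', reset
Bit 2: prefix='0' (no match yet)
Bit 3: prefix='00' -> emit 'o', reset
Bit 4: prefix='1' (no match yet)
Bit 5: prefix='11' -> emit 'm', reset

Answer: (root)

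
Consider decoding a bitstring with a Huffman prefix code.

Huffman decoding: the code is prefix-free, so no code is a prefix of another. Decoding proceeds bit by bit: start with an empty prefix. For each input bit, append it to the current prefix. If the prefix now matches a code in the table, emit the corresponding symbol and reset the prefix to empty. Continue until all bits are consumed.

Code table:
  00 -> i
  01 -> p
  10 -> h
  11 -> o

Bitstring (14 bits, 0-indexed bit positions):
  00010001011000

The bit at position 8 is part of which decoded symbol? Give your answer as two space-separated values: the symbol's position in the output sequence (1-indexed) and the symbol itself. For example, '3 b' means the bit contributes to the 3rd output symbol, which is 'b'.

Bit 0: prefix='0' (no match yet)
Bit 1: prefix='00' -> emit 'i', reset
Bit 2: prefix='0' (no match yet)
Bit 3: prefix='01' -> emit 'p', reset
Bit 4: prefix='0' (no match yet)
Bit 5: prefix='00' -> emit 'i', reset
Bit 6: prefix='0' (no match yet)
Bit 7: prefix='01' -> emit 'p', reset
Bit 8: prefix='0' (no match yet)
Bit 9: prefix='01' -> emit 'p', reset
Bit 10: prefix='1' (no match yet)
Bit 11: prefix='10' -> emit 'h', reset
Bit 12: prefix='0' (no match yet)

Answer: 5 p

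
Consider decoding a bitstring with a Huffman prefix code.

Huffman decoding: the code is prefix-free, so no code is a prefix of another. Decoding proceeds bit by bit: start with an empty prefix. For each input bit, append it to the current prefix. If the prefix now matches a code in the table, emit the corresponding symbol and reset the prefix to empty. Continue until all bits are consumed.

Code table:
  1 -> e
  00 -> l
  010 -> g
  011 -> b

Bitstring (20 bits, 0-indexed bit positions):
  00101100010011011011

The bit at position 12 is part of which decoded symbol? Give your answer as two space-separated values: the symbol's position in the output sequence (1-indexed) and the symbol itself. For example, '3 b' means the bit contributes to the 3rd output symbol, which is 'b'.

Bit 0: prefix='0' (no match yet)
Bit 1: prefix='00' -> emit 'l', reset
Bit 2: prefix='1' -> emit 'e', reset
Bit 3: prefix='0' (no match yet)
Bit 4: prefix='01' (no match yet)
Bit 5: prefix='011' -> emit 'b', reset
Bit 6: prefix='0' (no match yet)
Bit 7: prefix='00' -> emit 'l', reset
Bit 8: prefix='0' (no match yet)
Bit 9: prefix='01' (no match yet)
Bit 10: prefix='010' -> emit 'g', reset
Bit 11: prefix='0' (no match yet)
Bit 12: prefix='01' (no match yet)
Bit 13: prefix='011' -> emit 'b', reset
Bit 14: prefix='0' (no match yet)
Bit 15: prefix='01' (no match yet)
Bit 16: prefix='011' -> emit 'b', reset

Answer: 6 b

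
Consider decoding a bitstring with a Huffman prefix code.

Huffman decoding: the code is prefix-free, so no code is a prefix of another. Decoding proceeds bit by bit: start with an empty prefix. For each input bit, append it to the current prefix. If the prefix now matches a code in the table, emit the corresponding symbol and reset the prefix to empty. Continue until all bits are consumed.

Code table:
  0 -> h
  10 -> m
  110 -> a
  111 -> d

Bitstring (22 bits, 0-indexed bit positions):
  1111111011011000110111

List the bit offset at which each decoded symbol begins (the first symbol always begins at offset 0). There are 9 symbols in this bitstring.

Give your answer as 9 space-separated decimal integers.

Bit 0: prefix='1' (no match yet)
Bit 1: prefix='11' (no match yet)
Bit 2: prefix='111' -> emit 'd', reset
Bit 3: prefix='1' (no match yet)
Bit 4: prefix='11' (no match yet)
Bit 5: prefix='111' -> emit 'd', reset
Bit 6: prefix='1' (no match yet)
Bit 7: prefix='10' -> emit 'm', reset
Bit 8: prefix='1' (no match yet)
Bit 9: prefix='11' (no match yet)
Bit 10: prefix='110' -> emit 'a', reset
Bit 11: prefix='1' (no match yet)
Bit 12: prefix='11' (no match yet)
Bit 13: prefix='110' -> emit 'a', reset
Bit 14: prefix='0' -> emit 'h', reset
Bit 15: prefix='0' -> emit 'h', reset
Bit 16: prefix='1' (no match yet)
Bit 17: prefix='11' (no match yet)
Bit 18: prefix='110' -> emit 'a', reset
Bit 19: prefix='1' (no match yet)
Bit 20: prefix='11' (no match yet)
Bit 21: prefix='111' -> emit 'd', reset

Answer: 0 3 6 8 11 14 15 16 19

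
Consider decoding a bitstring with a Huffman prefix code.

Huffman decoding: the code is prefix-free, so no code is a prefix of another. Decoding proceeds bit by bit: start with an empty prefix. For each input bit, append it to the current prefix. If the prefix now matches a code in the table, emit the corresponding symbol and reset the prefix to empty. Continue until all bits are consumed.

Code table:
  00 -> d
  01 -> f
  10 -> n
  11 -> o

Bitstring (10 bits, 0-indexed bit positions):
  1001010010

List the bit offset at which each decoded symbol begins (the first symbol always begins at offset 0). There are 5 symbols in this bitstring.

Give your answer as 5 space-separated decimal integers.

Bit 0: prefix='1' (no match yet)
Bit 1: prefix='10' -> emit 'n', reset
Bit 2: prefix='0' (no match yet)
Bit 3: prefix='01' -> emit 'f', reset
Bit 4: prefix='0' (no match yet)
Bit 5: prefix='01' -> emit 'f', reset
Bit 6: prefix='0' (no match yet)
Bit 7: prefix='00' -> emit 'd', reset
Bit 8: prefix='1' (no match yet)
Bit 9: prefix='10' -> emit 'n', reset

Answer: 0 2 4 6 8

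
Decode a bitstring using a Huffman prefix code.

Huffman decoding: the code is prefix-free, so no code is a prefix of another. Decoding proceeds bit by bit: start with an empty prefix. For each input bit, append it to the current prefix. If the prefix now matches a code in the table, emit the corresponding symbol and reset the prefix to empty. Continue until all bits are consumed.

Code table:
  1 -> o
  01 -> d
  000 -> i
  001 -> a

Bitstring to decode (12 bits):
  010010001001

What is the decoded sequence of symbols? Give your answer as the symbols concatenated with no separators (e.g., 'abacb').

Bit 0: prefix='0' (no match yet)
Bit 1: prefix='01' -> emit 'd', reset
Bit 2: prefix='0' (no match yet)
Bit 3: prefix='00' (no match yet)
Bit 4: prefix='001' -> emit 'a', reset
Bit 5: prefix='0' (no match yet)
Bit 6: prefix='00' (no match yet)
Bit 7: prefix='000' -> emit 'i', reset
Bit 8: prefix='1' -> emit 'o', reset
Bit 9: prefix='0' (no match yet)
Bit 10: prefix='00' (no match yet)
Bit 11: prefix='001' -> emit 'a', reset

Answer: daioa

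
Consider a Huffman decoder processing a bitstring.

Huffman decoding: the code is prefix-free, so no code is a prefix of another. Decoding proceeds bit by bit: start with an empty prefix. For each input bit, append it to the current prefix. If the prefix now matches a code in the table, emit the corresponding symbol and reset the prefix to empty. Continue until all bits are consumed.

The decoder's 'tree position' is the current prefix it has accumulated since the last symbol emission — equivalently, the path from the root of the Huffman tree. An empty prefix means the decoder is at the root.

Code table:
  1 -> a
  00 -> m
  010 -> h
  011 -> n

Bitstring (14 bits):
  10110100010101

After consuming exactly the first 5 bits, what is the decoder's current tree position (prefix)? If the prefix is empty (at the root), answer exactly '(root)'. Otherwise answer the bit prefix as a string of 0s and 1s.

Answer: 0

Derivation:
Bit 0: prefix='1' -> emit 'a', reset
Bit 1: prefix='0' (no match yet)
Bit 2: prefix='01' (no match yet)
Bit 3: prefix='011' -> emit 'n', reset
Bit 4: prefix='0' (no match yet)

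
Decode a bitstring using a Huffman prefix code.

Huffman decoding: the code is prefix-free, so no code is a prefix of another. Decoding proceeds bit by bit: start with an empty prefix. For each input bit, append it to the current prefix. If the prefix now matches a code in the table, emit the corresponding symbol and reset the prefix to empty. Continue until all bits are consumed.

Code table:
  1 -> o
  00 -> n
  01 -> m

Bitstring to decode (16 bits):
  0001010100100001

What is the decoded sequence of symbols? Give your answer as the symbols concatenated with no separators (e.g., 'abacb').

Answer: nmmmnonno

Derivation:
Bit 0: prefix='0' (no match yet)
Bit 1: prefix='00' -> emit 'n', reset
Bit 2: prefix='0' (no match yet)
Bit 3: prefix='01' -> emit 'm', reset
Bit 4: prefix='0' (no match yet)
Bit 5: prefix='01' -> emit 'm', reset
Bit 6: prefix='0' (no match yet)
Bit 7: prefix='01' -> emit 'm', reset
Bit 8: prefix='0' (no match yet)
Bit 9: prefix='00' -> emit 'n', reset
Bit 10: prefix='1' -> emit 'o', reset
Bit 11: prefix='0' (no match yet)
Bit 12: prefix='00' -> emit 'n', reset
Bit 13: prefix='0' (no match yet)
Bit 14: prefix='00' -> emit 'n', reset
Bit 15: prefix='1' -> emit 'o', reset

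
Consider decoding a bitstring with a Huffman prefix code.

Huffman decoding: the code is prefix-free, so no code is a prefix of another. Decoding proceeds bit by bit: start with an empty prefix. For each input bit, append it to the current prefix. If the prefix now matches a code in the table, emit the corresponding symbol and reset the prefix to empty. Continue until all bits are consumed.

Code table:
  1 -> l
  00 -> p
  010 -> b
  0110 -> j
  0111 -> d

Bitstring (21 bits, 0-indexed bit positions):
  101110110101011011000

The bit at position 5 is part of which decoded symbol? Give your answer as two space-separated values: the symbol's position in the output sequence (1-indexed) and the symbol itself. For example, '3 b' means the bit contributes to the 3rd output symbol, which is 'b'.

Answer: 3 j

Derivation:
Bit 0: prefix='1' -> emit 'l', reset
Bit 1: prefix='0' (no match yet)
Bit 2: prefix='01' (no match yet)
Bit 3: prefix='011' (no match yet)
Bit 4: prefix='0111' -> emit 'd', reset
Bit 5: prefix='0' (no match yet)
Bit 6: prefix='01' (no match yet)
Bit 7: prefix='011' (no match yet)
Bit 8: prefix='0110' -> emit 'j', reset
Bit 9: prefix='1' -> emit 'l', reset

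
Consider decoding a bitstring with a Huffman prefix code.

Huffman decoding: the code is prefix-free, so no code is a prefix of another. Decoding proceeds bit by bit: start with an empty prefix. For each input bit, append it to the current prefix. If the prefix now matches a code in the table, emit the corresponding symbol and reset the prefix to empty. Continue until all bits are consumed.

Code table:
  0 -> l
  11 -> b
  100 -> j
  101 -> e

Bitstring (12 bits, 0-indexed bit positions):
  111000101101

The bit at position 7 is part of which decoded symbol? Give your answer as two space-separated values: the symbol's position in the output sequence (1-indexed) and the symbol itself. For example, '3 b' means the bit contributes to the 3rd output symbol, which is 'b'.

Bit 0: prefix='1' (no match yet)
Bit 1: prefix='11' -> emit 'b', reset
Bit 2: prefix='1' (no match yet)
Bit 3: prefix='10' (no match yet)
Bit 4: prefix='100' -> emit 'j', reset
Bit 5: prefix='0' -> emit 'l', reset
Bit 6: prefix='1' (no match yet)
Bit 7: prefix='10' (no match yet)
Bit 8: prefix='101' -> emit 'e', reset
Bit 9: prefix='1' (no match yet)
Bit 10: prefix='10' (no match yet)
Bit 11: prefix='101' -> emit 'e', reset

Answer: 4 e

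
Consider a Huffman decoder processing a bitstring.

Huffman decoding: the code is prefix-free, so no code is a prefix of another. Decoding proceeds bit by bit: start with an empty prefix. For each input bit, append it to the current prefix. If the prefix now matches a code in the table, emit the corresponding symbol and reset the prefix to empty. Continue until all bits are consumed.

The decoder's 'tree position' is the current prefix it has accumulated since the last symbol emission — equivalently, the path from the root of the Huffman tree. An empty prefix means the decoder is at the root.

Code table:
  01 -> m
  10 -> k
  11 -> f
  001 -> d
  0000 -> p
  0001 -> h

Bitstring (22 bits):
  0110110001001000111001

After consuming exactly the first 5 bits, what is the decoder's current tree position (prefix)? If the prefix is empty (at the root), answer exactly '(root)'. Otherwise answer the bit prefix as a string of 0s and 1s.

Answer: 1

Derivation:
Bit 0: prefix='0' (no match yet)
Bit 1: prefix='01' -> emit 'm', reset
Bit 2: prefix='1' (no match yet)
Bit 3: prefix='10' -> emit 'k', reset
Bit 4: prefix='1' (no match yet)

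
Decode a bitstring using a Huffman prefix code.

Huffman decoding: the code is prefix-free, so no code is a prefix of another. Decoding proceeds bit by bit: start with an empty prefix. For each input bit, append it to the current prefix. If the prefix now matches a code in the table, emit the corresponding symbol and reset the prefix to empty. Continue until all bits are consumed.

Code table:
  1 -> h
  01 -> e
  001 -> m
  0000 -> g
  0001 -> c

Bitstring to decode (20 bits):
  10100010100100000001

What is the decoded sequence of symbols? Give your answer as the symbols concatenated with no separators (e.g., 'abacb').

Bit 0: prefix='1' -> emit 'h', reset
Bit 1: prefix='0' (no match yet)
Bit 2: prefix='01' -> emit 'e', reset
Bit 3: prefix='0' (no match yet)
Bit 4: prefix='00' (no match yet)
Bit 5: prefix='000' (no match yet)
Bit 6: prefix='0001' -> emit 'c', reset
Bit 7: prefix='0' (no match yet)
Bit 8: prefix='01' -> emit 'e', reset
Bit 9: prefix='0' (no match yet)
Bit 10: prefix='00' (no match yet)
Bit 11: prefix='001' -> emit 'm', reset
Bit 12: prefix='0' (no match yet)
Bit 13: prefix='00' (no match yet)
Bit 14: prefix='000' (no match yet)
Bit 15: prefix='0000' -> emit 'g', reset
Bit 16: prefix='0' (no match yet)
Bit 17: prefix='00' (no match yet)
Bit 18: prefix='000' (no match yet)
Bit 19: prefix='0001' -> emit 'c', reset

Answer: hecemgc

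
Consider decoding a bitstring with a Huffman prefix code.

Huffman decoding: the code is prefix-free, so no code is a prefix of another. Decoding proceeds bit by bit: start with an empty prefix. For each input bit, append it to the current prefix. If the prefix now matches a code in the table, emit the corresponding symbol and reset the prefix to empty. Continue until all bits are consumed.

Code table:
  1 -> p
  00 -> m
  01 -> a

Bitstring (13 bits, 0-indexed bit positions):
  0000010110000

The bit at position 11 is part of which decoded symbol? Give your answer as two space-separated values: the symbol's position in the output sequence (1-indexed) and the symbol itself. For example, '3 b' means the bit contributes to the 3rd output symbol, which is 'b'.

Answer: 7 m

Derivation:
Bit 0: prefix='0' (no match yet)
Bit 1: prefix='00' -> emit 'm', reset
Bit 2: prefix='0' (no match yet)
Bit 3: prefix='00' -> emit 'm', reset
Bit 4: prefix='0' (no match yet)
Bit 5: prefix='01' -> emit 'a', reset
Bit 6: prefix='0' (no match yet)
Bit 7: prefix='01' -> emit 'a', reset
Bit 8: prefix='1' -> emit 'p', reset
Bit 9: prefix='0' (no match yet)
Bit 10: prefix='00' -> emit 'm', reset
Bit 11: prefix='0' (no match yet)
Bit 12: prefix='00' -> emit 'm', reset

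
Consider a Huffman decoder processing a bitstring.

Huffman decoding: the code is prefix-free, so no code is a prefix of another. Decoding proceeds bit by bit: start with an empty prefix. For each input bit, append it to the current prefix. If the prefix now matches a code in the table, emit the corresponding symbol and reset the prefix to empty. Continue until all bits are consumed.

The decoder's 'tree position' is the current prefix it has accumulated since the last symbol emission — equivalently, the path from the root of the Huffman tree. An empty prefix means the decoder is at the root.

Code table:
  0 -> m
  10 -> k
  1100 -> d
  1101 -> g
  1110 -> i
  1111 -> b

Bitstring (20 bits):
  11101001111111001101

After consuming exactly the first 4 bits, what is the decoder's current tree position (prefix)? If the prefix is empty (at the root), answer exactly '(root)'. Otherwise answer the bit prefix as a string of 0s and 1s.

Answer: (root)

Derivation:
Bit 0: prefix='1' (no match yet)
Bit 1: prefix='11' (no match yet)
Bit 2: prefix='111' (no match yet)
Bit 3: prefix='1110' -> emit 'i', reset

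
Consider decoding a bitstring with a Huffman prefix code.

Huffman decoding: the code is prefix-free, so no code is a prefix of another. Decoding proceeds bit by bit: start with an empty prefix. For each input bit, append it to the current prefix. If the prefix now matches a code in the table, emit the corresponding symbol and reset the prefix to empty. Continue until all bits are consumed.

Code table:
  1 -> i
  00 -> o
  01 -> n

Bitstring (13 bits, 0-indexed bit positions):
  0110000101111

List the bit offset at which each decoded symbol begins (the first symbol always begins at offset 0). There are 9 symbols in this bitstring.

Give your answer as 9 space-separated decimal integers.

Bit 0: prefix='0' (no match yet)
Bit 1: prefix='01' -> emit 'n', reset
Bit 2: prefix='1' -> emit 'i', reset
Bit 3: prefix='0' (no match yet)
Bit 4: prefix='00' -> emit 'o', reset
Bit 5: prefix='0' (no match yet)
Bit 6: prefix='00' -> emit 'o', reset
Bit 7: prefix='1' -> emit 'i', reset
Bit 8: prefix='0' (no match yet)
Bit 9: prefix='01' -> emit 'n', reset
Bit 10: prefix='1' -> emit 'i', reset
Bit 11: prefix='1' -> emit 'i', reset
Bit 12: prefix='1' -> emit 'i', reset

Answer: 0 2 3 5 7 8 10 11 12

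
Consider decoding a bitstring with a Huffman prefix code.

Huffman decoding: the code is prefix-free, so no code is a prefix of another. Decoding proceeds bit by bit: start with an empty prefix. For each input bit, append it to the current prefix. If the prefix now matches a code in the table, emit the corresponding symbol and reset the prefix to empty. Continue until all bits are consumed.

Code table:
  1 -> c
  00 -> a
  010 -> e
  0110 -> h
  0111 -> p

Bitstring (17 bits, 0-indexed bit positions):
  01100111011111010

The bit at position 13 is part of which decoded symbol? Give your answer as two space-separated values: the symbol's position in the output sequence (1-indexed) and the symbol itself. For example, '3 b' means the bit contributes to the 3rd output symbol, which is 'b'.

Bit 0: prefix='0' (no match yet)
Bit 1: prefix='01' (no match yet)
Bit 2: prefix='011' (no match yet)
Bit 3: prefix='0110' -> emit 'h', reset
Bit 4: prefix='0' (no match yet)
Bit 5: prefix='01' (no match yet)
Bit 6: prefix='011' (no match yet)
Bit 7: prefix='0111' -> emit 'p', reset
Bit 8: prefix='0' (no match yet)
Bit 9: prefix='01' (no match yet)
Bit 10: prefix='011' (no match yet)
Bit 11: prefix='0111' -> emit 'p', reset
Bit 12: prefix='1' -> emit 'c', reset
Bit 13: prefix='1' -> emit 'c', reset
Bit 14: prefix='0' (no match yet)
Bit 15: prefix='01' (no match yet)
Bit 16: prefix='010' -> emit 'e', reset

Answer: 5 c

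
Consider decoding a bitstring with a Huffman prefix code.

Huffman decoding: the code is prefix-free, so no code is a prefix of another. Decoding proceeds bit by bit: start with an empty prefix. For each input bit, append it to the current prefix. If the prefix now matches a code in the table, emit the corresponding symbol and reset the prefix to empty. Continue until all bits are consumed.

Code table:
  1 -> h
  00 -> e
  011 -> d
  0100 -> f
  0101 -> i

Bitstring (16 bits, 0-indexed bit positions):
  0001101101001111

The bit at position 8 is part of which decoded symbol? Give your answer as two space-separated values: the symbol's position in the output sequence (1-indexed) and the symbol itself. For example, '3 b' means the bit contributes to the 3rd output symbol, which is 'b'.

Bit 0: prefix='0' (no match yet)
Bit 1: prefix='00' -> emit 'e', reset
Bit 2: prefix='0' (no match yet)
Bit 3: prefix='01' (no match yet)
Bit 4: prefix='011' -> emit 'd', reset
Bit 5: prefix='0' (no match yet)
Bit 6: prefix='01' (no match yet)
Bit 7: prefix='011' -> emit 'd', reset
Bit 8: prefix='0' (no match yet)
Bit 9: prefix='01' (no match yet)
Bit 10: prefix='010' (no match yet)
Bit 11: prefix='0100' -> emit 'f', reset
Bit 12: prefix='1' -> emit 'h', reset

Answer: 4 f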